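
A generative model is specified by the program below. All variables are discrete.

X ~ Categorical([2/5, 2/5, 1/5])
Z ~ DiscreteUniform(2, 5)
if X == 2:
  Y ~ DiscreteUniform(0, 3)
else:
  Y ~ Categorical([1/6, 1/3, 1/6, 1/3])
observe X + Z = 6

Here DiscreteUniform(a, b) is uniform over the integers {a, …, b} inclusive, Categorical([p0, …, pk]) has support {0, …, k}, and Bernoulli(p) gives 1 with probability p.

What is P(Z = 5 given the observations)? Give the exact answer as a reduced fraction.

Enumerate traces; 8 have nonzero weight after conditioning:
  (X=1, Z=5, Y=0) weight 1/60
  (X=1, Z=5, Y=1) weight 1/30
  (X=1, Z=5, Y=2) weight 1/60
  (X=1, Z=5, Y=3) weight 1/30
  (X=2, Z=4, Y=0) weight 1/80
  (X=2, Z=4, Y=1) weight 1/80
  (X=2, Z=4, Y=2) weight 1/80
  (X=2, Z=4, Y=3) weight 1/80
Group by Z:
  weight(Z=4) = 1/20
  weight(Z=5) = 1/10
Total weight = 1/20 + 1/10 = 3/20
P(Z=4 | obs) = 1/20 / 3/20 = 1/3
P(Z=5 | obs) = 1/10 / 3/20 = 2/3

P(Z = 5 | obs) = 2/3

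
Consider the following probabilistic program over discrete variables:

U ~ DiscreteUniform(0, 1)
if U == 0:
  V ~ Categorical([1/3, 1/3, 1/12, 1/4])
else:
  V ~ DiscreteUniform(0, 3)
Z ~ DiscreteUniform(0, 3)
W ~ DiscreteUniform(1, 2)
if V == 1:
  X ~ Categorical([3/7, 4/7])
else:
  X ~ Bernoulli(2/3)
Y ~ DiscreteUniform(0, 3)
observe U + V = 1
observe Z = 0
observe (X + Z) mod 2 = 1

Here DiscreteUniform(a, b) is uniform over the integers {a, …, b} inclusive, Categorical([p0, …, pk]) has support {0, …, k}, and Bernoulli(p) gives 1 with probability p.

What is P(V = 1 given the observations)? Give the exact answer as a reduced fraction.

P(V = 1 | obs) = 8/15

Enumerate traces; 16 have nonzero weight after conditioning:
  (U=0, V=1, Z=0, W=1, X=1, Y=0) weight 1/336
  (U=0, V=1, Z=0, W=1, X=1, Y=1) weight 1/336
  (U=0, V=1, Z=0, W=1, X=1, Y=2) weight 1/336
  (U=0, V=1, Z=0, W=1, X=1, Y=3) weight 1/336
  (U=0, V=1, Z=0, W=2, X=1, Y=0) weight 1/336
  (U=0, V=1, Z=0, W=2, X=1, Y=1) weight 1/336
  (U=0, V=1, Z=0, W=2, X=1, Y=2) weight 1/336
  (U=0, V=1, Z=0, W=2, X=1, Y=3) weight 1/336
  (U=1, V=0, Z=0, W=1, X=1, Y=0) weight 1/384
  … 7 more
Group by V:
  weight(V=0) = 1/48
  weight(V=1) = 1/42
Total weight = 1/48 + 1/42 = 5/112
P(V=0 | obs) = 1/48 / 5/112 = 7/15
P(V=1 | obs) = 1/42 / 5/112 = 8/15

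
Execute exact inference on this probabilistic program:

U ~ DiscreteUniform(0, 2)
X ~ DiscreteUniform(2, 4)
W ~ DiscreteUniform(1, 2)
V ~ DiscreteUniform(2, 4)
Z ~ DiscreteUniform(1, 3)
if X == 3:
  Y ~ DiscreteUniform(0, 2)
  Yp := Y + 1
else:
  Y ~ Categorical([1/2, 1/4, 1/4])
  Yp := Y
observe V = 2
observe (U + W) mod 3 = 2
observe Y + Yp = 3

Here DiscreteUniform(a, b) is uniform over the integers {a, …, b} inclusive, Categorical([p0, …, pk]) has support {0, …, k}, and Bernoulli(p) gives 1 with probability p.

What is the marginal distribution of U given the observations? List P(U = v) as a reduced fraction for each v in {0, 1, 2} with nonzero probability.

Enumerate traces; 6 have nonzero weight after conditioning:
  (U=0, X=3, W=2, V=2, Z=1, Y=1) weight 1/486
  (U=0, X=3, W=2, V=2, Z=2, Y=1) weight 1/486
  (U=0, X=3, W=2, V=2, Z=3, Y=1) weight 1/486
  (U=1, X=3, W=1, V=2, Z=1, Y=1) weight 1/486
  (U=1, X=3, W=1, V=2, Z=2, Y=1) weight 1/486
  (U=1, X=3, W=1, V=2, Z=3, Y=1) weight 1/486
Group by U:
  weight(U=0) = 1/162
  weight(U=1) = 1/162
Total weight = 1/162 + 1/162 = 1/81
P(U=0 | obs) = 1/162 / 1/81 = 1/2
P(U=1 | obs) = 1/162 / 1/81 = 1/2

P(U=0) = 1/2, P(U=1) = 1/2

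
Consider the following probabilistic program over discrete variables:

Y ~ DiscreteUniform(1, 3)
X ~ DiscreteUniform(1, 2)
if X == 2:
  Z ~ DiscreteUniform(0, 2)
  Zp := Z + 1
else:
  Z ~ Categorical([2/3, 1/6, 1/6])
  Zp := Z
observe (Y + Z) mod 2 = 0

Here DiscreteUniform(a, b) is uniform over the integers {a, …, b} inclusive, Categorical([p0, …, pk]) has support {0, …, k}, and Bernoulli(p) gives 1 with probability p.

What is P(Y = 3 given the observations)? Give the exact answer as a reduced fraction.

P(Y = 3 | obs) = 1/5

Enumerate traces; 8 have nonzero weight after conditioning:
  (Y=1, X=1, Z=1) weight 1/36
  (Y=1, X=2, Z=1) weight 1/18
  (Y=2, X=1, Z=0) weight 1/9
  (Y=2, X=1, Z=2) weight 1/36
  (Y=2, X=2, Z=0) weight 1/18
  (Y=2, X=2, Z=2) weight 1/18
  (Y=3, X=1, Z=1) weight 1/36
  (Y=3, X=2, Z=1) weight 1/18
Group by Y:
  weight(Y=1) = 1/12
  weight(Y=2) = 1/4
  weight(Y=3) = 1/12
Total weight = 1/12 + 1/4 + 1/12 = 5/12
P(Y=1 | obs) = 1/12 / 5/12 = 1/5
P(Y=2 | obs) = 1/4 / 5/12 = 3/5
P(Y=3 | obs) = 1/12 / 5/12 = 1/5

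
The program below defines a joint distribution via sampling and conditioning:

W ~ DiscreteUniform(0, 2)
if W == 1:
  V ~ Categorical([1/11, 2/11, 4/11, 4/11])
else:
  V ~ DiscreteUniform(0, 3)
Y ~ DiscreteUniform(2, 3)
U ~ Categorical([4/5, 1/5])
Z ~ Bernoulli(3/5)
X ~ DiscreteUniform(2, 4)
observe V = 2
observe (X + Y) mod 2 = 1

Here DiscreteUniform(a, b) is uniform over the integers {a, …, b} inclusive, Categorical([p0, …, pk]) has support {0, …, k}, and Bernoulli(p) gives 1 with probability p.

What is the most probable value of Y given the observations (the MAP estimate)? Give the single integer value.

argmax_v P(Y = v | obs) = 3

Enumerate traces; 36 have nonzero weight after conditioning:
  (W=0, V=2, Y=2, U=0, Z=0, X=3) weight 1/225
  (W=0, V=2, Y=2, U=0, Z=1, X=3) weight 1/150
  (W=0, V=2, Y=2, U=1, Z=0, X=3) weight 1/900
  (W=0, V=2, Y=2, U=1, Z=1, X=3) weight 1/600
  (W=0, V=2, Y=3, U=0, Z=0, X=2) weight 1/225
  (W=0, V=2, Y=3, U=0, Z=0, X=4) weight 1/225
  (W=0, V=2, Y=3, U=0, Z=1, X=2) weight 1/150
  (W=0, V=2, Y=3, U=0, Z=1, X=4) weight 1/150
  … 28 more
Group by Y:
  weight(Y=2) = 19/396
  weight(Y=3) = 19/198
Total weight = 19/396 + 19/198 = 19/132
P(Y=2 | obs) = 19/396 / 19/132 = 1/3
P(Y=3 | obs) = 19/198 / 19/132 = 2/3
argmax = 3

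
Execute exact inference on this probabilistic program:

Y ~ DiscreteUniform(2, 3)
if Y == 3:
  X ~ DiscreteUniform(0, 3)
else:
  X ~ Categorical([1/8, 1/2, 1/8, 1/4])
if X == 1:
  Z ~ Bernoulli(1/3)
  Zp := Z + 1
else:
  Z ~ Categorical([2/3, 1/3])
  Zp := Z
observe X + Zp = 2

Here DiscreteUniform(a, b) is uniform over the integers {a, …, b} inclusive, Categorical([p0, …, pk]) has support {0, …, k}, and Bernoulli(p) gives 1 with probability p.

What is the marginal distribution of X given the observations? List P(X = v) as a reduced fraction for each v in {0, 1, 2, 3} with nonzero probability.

Enumerate traces; 4 have nonzero weight after conditioning:
  (Y=2, X=1, Z=0) weight 1/6
  (Y=2, X=2, Z=0) weight 1/24
  (Y=3, X=1, Z=0) weight 1/12
  (Y=3, X=2, Z=0) weight 1/12
Group by X:
  weight(X=1) = 1/4
  weight(X=2) = 1/8
Total weight = 1/4 + 1/8 = 3/8
P(X=1 | obs) = 1/4 / 3/8 = 2/3
P(X=2 | obs) = 1/8 / 3/8 = 1/3

P(X=1) = 2/3, P(X=2) = 1/3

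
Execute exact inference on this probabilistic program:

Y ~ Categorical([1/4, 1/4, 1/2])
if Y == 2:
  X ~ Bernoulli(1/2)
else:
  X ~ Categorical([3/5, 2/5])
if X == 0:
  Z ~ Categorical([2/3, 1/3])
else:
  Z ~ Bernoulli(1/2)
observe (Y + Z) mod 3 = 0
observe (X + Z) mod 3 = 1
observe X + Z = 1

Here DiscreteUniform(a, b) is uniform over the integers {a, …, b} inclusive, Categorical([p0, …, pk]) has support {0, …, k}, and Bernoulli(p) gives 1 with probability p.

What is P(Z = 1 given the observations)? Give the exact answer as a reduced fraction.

Enumerate traces; 2 have nonzero weight after conditioning:
  (Y=0, X=1, Z=0) weight 1/20
  (Y=2, X=0, Z=1) weight 1/12
Group by Z:
  weight(Z=0) = 1/20
  weight(Z=1) = 1/12
Total weight = 1/20 + 1/12 = 2/15
P(Z=0 | obs) = 1/20 / 2/15 = 3/8
P(Z=1 | obs) = 1/12 / 2/15 = 5/8

P(Z = 1 | obs) = 5/8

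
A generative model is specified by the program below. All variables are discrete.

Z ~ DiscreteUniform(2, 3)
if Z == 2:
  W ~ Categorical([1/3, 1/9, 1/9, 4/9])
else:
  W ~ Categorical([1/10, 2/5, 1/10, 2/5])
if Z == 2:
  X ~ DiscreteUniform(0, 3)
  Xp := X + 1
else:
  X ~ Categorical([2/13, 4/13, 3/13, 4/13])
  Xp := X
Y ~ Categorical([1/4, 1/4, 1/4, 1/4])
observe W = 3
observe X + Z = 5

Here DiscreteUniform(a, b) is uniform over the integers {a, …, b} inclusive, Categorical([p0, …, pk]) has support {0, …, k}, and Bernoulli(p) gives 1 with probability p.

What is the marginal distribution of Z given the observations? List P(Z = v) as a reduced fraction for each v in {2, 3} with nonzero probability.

P(Z=2) = 65/119, P(Z=3) = 54/119

Enumerate traces; 8 have nonzero weight after conditioning:
  (Z=2, W=3, X=3, Y=0) weight 1/72
  (Z=2, W=3, X=3, Y=1) weight 1/72
  (Z=2, W=3, X=3, Y=2) weight 1/72
  (Z=2, W=3, X=3, Y=3) weight 1/72
  (Z=3, W=3, X=2, Y=0) weight 3/260
  (Z=3, W=3, X=2, Y=1) weight 3/260
  (Z=3, W=3, X=2, Y=2) weight 3/260
  (Z=3, W=3, X=2, Y=3) weight 3/260
Group by Z:
  weight(Z=2) = 1/18
  weight(Z=3) = 3/65
Total weight = 1/18 + 3/65 = 119/1170
P(Z=2 | obs) = 1/18 / 119/1170 = 65/119
P(Z=3 | obs) = 3/65 / 119/1170 = 54/119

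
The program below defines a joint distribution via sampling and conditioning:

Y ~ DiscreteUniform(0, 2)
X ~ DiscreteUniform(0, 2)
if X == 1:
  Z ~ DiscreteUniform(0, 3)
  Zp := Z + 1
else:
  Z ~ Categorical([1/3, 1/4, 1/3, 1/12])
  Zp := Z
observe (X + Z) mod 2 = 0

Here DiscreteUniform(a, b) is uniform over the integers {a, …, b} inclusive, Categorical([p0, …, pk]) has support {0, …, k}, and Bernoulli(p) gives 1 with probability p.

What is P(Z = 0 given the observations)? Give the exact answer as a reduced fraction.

P(Z = 0 | obs) = 4/11

Enumerate traces; 18 have nonzero weight after conditioning:
  (Y=0, X=0, Z=0) weight 1/27
  (Y=0, X=0, Z=2) weight 1/27
  (Y=0, X=1, Z=1) weight 1/36
  (Y=0, X=1, Z=3) weight 1/36
  (Y=0, X=2, Z=0) weight 1/27
  (Y=0, X=2, Z=2) weight 1/27
  (Y=1, X=0, Z=0) weight 1/27
  (Y=1, X=0, Z=2) weight 1/27
  … 10 more
Group by Z:
  weight(Z=0) = 2/9
  weight(Z=1) = 1/12
  weight(Z=2) = 2/9
  weight(Z=3) = 1/12
Total weight = 2/9 + 1/12 + 2/9 + 1/12 = 11/18
P(Z=0 | obs) = 2/9 / 11/18 = 4/11
P(Z=1 | obs) = 1/12 / 11/18 = 3/22
P(Z=2 | obs) = 2/9 / 11/18 = 4/11
P(Z=3 | obs) = 1/12 / 11/18 = 3/22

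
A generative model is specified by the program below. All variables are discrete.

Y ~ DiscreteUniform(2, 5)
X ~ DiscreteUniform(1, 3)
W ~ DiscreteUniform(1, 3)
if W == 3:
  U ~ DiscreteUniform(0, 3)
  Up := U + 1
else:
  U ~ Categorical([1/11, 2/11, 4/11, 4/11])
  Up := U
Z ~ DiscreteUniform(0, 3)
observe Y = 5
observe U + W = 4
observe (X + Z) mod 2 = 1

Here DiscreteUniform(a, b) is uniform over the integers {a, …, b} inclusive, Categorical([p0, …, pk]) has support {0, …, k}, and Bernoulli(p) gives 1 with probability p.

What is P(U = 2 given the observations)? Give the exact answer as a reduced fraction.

P(U = 2 | obs) = 16/43

Enumerate traces; 18 have nonzero weight after conditioning:
  (Y=5, X=1, W=1, U=3, Z=0) weight 1/396
  (Y=5, X=1, W=1, U=3, Z=2) weight 1/396
  (Y=5, X=1, W=2, U=2, Z=0) weight 1/396
  (Y=5, X=1, W=2, U=2, Z=2) weight 1/396
  (Y=5, X=1, W=3, U=1, Z=0) weight 1/576
  (Y=5, X=1, W=3, U=1, Z=2) weight 1/576
  (Y=5, X=2, W=1, U=3, Z=1) weight 1/396
  (Y=5, X=2, W=1, U=3, Z=3) weight 1/396
  … 10 more
Group by U:
  weight(U=1) = 1/96
  weight(U=2) = 1/66
  weight(U=3) = 1/66
Total weight = 1/96 + 1/66 + 1/66 = 43/1056
P(U=1 | obs) = 1/96 / 43/1056 = 11/43
P(U=2 | obs) = 1/66 / 43/1056 = 16/43
P(U=3 | obs) = 1/66 / 43/1056 = 16/43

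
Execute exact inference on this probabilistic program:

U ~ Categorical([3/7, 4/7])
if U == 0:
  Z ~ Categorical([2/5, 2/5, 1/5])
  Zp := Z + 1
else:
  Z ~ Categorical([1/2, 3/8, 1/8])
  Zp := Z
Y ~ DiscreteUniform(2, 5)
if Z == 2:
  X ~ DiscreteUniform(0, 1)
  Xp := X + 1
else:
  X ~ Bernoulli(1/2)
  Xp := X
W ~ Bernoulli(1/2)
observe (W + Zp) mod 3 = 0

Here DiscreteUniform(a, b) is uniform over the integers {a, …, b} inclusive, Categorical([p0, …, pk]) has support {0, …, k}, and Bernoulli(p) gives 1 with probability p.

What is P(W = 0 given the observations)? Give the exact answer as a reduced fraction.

P(W = 0 | obs) = 26/43

Enumerate traces; 32 have nonzero weight after conditioning:
  (U=0, Z=1, Y=2, X=0, W=1) weight 3/280
  (U=0, Z=1, Y=2, X=1, W=1) weight 3/280
  (U=0, Z=1, Y=3, X=0, W=1) weight 3/280
  (U=0, Z=1, Y=3, X=1, W=1) weight 3/280
  (U=0, Z=1, Y=4, X=0, W=1) weight 3/280
  (U=0, Z=1, Y=4, X=1, W=1) weight 3/280
  (U=0, Z=1, Y=5, X=0, W=1) weight 3/280
  (U=0, Z=1, Y=5, X=1, W=1) weight 3/280
  (U=0, Z=2, Y=2, X=0, W=0) weight 3/560
  … 23 more
Group by W:
  weight(W=0) = 13/70
  weight(W=1) = 17/140
Total weight = 13/70 + 17/140 = 43/140
P(W=0 | obs) = 13/70 / 43/140 = 26/43
P(W=1 | obs) = 17/140 / 43/140 = 17/43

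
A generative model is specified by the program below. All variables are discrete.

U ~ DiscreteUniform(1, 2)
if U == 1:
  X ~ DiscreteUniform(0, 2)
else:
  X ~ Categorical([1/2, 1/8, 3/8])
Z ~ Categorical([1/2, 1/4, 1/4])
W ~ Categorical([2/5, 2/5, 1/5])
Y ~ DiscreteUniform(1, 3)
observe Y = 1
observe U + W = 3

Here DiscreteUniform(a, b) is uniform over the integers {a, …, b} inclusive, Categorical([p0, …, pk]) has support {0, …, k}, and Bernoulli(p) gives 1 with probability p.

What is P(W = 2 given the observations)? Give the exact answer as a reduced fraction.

Enumerate traces; 18 have nonzero weight after conditioning:
  (U=1, X=0, Z=0, W=2, Y=1) weight 1/180
  (U=1, X=0, Z=1, W=2, Y=1) weight 1/360
  (U=1, X=0, Z=2, W=2, Y=1) weight 1/360
  (U=1, X=1, Z=0, W=2, Y=1) weight 1/180
  (U=1, X=1, Z=1, W=2, Y=1) weight 1/360
  (U=1, X=1, Z=2, W=2, Y=1) weight 1/360
  (U=1, X=2, Z=0, W=2, Y=1) weight 1/180
  (U=1, X=2, Z=1, W=2, Y=1) weight 1/360
  (U=2, X=0, Z=0, W=1, Y=1) weight 1/60
  … 9 more
Group by W:
  weight(W=1) = 1/15
  weight(W=2) = 1/30
Total weight = 1/15 + 1/30 = 1/10
P(W=1 | obs) = 1/15 / 1/10 = 2/3
P(W=2 | obs) = 1/30 / 1/10 = 1/3

P(W = 2 | obs) = 1/3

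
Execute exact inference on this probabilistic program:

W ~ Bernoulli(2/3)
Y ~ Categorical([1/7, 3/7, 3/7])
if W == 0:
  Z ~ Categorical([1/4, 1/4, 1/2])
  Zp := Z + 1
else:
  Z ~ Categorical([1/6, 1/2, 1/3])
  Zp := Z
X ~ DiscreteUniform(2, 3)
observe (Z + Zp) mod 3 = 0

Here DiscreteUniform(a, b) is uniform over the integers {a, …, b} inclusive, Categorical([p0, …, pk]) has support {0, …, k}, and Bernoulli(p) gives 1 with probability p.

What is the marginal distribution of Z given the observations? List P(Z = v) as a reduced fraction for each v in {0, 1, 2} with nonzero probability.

Enumerate traces; 12 have nonzero weight after conditioning:
  (W=0, Y=0, Z=1, X=2) weight 1/168
  (W=0, Y=0, Z=1, X=3) weight 1/168
  (W=0, Y=1, Z=1, X=2) weight 1/56
  (W=0, Y=1, Z=1, X=3) weight 1/56
  (W=0, Y=2, Z=1, X=2) weight 1/56
  (W=0, Y=2, Z=1, X=3) weight 1/56
  (W=1, Y=0, Z=0, X=2) weight 1/126
  (W=1, Y=0, Z=0, X=3) weight 1/126
  … 4 more
Group by Z:
  weight(Z=0) = 1/9
  weight(Z=1) = 1/12
Total weight = 1/9 + 1/12 = 7/36
P(Z=0 | obs) = 1/9 / 7/36 = 4/7
P(Z=1 | obs) = 1/12 / 7/36 = 3/7

P(Z=0) = 4/7, P(Z=1) = 3/7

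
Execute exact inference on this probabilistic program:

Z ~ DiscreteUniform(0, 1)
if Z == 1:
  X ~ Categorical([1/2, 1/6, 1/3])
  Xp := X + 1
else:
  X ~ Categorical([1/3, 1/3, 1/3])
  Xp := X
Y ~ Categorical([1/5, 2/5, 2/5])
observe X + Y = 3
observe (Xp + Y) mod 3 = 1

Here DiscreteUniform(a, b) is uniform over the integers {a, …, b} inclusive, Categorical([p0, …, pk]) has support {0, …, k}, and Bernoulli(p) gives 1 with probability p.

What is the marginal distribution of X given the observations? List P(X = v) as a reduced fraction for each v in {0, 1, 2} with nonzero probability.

P(X=1) = 1/3, P(X=2) = 2/3

Enumerate traces; 2 have nonzero weight after conditioning:
  (Z=1, X=1, Y=2) weight 1/30
  (Z=1, X=2, Y=1) weight 1/15
Group by X:
  weight(X=1) = 1/30
  weight(X=2) = 1/15
Total weight = 1/30 + 1/15 = 1/10
P(X=1 | obs) = 1/30 / 1/10 = 1/3
P(X=2 | obs) = 1/15 / 1/10 = 2/3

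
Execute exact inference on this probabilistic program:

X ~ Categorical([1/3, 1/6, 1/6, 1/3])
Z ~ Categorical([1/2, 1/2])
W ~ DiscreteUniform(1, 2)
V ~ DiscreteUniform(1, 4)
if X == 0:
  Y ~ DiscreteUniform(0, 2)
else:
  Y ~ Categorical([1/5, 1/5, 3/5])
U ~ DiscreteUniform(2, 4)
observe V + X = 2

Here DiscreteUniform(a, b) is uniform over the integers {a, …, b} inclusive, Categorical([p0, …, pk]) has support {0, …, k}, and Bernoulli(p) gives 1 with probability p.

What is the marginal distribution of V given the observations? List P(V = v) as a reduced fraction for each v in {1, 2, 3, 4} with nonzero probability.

P(V=1) = 1/3, P(V=2) = 2/3

Enumerate traces; 72 have nonzero weight after conditioning:
  (X=0, Z=0, W=1, V=2, Y=0, U=2) weight 1/432
  (X=0, Z=0, W=1, V=2, Y=0, U=3) weight 1/432
  (X=0, Z=0, W=1, V=2, Y=0, U=4) weight 1/432
  (X=0, Z=0, W=1, V=2, Y=1, U=2) weight 1/432
  (X=0, Z=0, W=1, V=2, Y=1, U=3) weight 1/432
  (X=0, Z=0, W=1, V=2, Y=1, U=4) weight 1/432
  (X=0, Z=0, W=1, V=2, Y=2, U=2) weight 1/432
  (X=0, Z=0, W=1, V=2, Y=2, U=3) weight 1/432
  (X=1, Z=0, W=1, V=1, Y=0, U=2) weight 1/1440
  … 63 more
Group by V:
  weight(V=1) = 1/24
  weight(V=2) = 1/12
Total weight = 1/24 + 1/12 = 1/8
P(V=1 | obs) = 1/24 / 1/8 = 1/3
P(V=2 | obs) = 1/12 / 1/8 = 2/3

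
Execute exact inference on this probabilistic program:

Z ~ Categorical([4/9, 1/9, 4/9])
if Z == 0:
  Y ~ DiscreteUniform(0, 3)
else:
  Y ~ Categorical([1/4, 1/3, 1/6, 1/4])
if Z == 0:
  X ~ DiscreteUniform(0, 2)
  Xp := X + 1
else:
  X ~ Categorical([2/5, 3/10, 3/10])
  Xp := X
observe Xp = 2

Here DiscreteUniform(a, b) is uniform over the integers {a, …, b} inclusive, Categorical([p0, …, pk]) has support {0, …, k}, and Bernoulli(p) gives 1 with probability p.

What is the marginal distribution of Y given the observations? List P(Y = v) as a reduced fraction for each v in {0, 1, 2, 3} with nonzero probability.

Enumerate traces; 12 have nonzero weight after conditioning:
  (Z=0, Y=0, X=1) weight 1/27
  (Z=0, Y=1, X=1) weight 1/27
  (Z=0, Y=2, X=1) weight 1/27
  (Z=0, Y=3, X=1) weight 1/27
  (Z=1, Y=0, X=2) weight 1/120
  (Z=1, Y=1, X=2) weight 1/90
  (Z=1, Y=2, X=2) weight 1/180
  (Z=1, Y=3, X=2) weight 1/120
  … 4 more
Group by Y:
  weight(Y=0) = 17/216
  weight(Y=1) = 5/54
  weight(Y=2) = 7/108
  weight(Y=3) = 17/216
Total weight = 17/216 + 5/54 + 7/108 + 17/216 = 17/54
P(Y=0 | obs) = 17/216 / 17/54 = 1/4
P(Y=1 | obs) = 5/54 / 17/54 = 5/17
P(Y=2 | obs) = 7/108 / 17/54 = 7/34
P(Y=3 | obs) = 17/216 / 17/54 = 1/4

P(Y=0) = 1/4, P(Y=1) = 5/17, P(Y=2) = 7/34, P(Y=3) = 1/4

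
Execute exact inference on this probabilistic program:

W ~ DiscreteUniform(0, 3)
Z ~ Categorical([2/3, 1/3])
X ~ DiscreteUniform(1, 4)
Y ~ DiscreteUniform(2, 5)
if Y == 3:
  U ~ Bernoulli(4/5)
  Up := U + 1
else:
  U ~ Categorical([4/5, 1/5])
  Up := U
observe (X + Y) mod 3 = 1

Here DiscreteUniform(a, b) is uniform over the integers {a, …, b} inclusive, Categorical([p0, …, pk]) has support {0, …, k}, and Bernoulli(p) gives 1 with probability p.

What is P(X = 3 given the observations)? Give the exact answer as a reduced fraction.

P(X = 3 | obs) = 1/5

Enumerate traces; 80 have nonzero weight after conditioning:
  (W=0, Z=0, X=1, Y=3, U=0) weight 1/480
  (W=0, Z=0, X=1, Y=3, U=1) weight 1/120
  (W=0, Z=0, X=2, Y=2, U=0) weight 1/120
  (W=0, Z=0, X=2, Y=2, U=1) weight 1/480
  (W=0, Z=0, X=2, Y=5, U=0) weight 1/120
  (W=0, Z=0, X=2, Y=5, U=1) weight 1/480
  (W=0, Z=0, X=3, Y=4, U=0) weight 1/120
  (W=0, Z=0, X=3, Y=4, U=1) weight 1/480
  (W=0, Z=0, X=4, Y=3, U=0) weight 1/480
  … 71 more
Group by X:
  weight(X=1) = 1/16
  weight(X=2) = 1/8
  weight(X=3) = 1/16
  weight(X=4) = 1/16
Total weight = 1/16 + 1/8 + 1/16 + 1/16 = 5/16
P(X=1 | obs) = 1/16 / 5/16 = 1/5
P(X=2 | obs) = 1/8 / 5/16 = 2/5
P(X=3 | obs) = 1/16 / 5/16 = 1/5
P(X=4 | obs) = 1/16 / 5/16 = 1/5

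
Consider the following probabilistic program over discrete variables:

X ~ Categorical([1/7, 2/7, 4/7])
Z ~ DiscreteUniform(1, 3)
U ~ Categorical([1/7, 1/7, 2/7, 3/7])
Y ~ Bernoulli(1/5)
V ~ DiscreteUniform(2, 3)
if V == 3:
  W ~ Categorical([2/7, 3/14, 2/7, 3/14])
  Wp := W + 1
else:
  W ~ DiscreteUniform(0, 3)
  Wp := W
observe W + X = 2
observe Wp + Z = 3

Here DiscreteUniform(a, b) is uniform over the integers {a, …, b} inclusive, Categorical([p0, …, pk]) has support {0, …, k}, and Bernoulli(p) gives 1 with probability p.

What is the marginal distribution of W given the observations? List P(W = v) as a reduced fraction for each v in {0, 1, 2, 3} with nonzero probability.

Enumerate traces; 40 have nonzero weight after conditioning:
  (X=0, Z=1, U=0, Y=0, V=2, W=2) weight 1/1470
  (X=0, Z=1, U=0, Y=1, V=2, W=2) weight 1/5880
  (X=0, Z=1, U=1, Y=0, V=2, W=2) weight 1/1470
  (X=0, Z=1, U=1, Y=1, V=2, W=2) weight 1/5880
  (X=0, Z=1, U=2, Y=0, V=2, W=2) weight 1/735
  (X=0, Z=1, U=2, Y=1, V=2, W=2) weight 1/2940
  (X=0, Z=1, U=3, Y=0, V=2, W=2) weight 1/490
  (X=0, Z=1, U=3, Y=1, V=2, W=2) weight 1/1960
  (X=1, Z=1, U=0, Y=0, V=3, W=1) weight 2/1715
  (X=2, Z=2, U=0, Y=0, V=3, W=0) weight 16/5145
  … 30 more
Group by W:
  weight(W=0) = 5/98
  weight(W=1) = 13/588
  weight(W=2) = 1/168
Total weight = 5/98 + 13/588 + 1/168 = 31/392
P(W=0 | obs) = 5/98 / 31/392 = 20/31
P(W=1 | obs) = 13/588 / 31/392 = 26/93
P(W=2 | obs) = 1/168 / 31/392 = 7/93

P(W=0) = 20/31, P(W=1) = 26/93, P(W=2) = 7/93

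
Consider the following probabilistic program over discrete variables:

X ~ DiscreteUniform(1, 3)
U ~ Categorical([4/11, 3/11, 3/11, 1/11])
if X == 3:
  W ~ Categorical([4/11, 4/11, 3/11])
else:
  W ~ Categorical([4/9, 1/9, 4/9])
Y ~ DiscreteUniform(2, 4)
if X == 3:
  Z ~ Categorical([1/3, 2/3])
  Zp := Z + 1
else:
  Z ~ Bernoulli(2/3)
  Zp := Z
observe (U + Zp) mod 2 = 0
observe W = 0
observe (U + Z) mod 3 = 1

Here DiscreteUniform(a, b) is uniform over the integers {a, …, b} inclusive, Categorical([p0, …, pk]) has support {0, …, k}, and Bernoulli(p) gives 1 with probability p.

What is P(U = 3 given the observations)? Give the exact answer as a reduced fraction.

Enumerate traces; 12 have nonzero weight after conditioning:
  (X=1, U=3, W=0, Y=2, Z=1) weight 8/2673
  (X=1, U=3, W=0, Y=3, Z=1) weight 8/2673
  (X=1, U=3, W=0, Y=4, Z=1) weight 8/2673
  (X=2, U=3, W=0, Y=2, Z=1) weight 8/2673
  (X=2, U=3, W=0, Y=3, Z=1) weight 8/2673
  (X=2, U=3, W=0, Y=4, Z=1) weight 8/2673
  (X=3, U=0, W=0, Y=2, Z=1) weight 32/3267
  (X=3, U=0, W=0, Y=3, Z=1) weight 32/3267
  (X=3, U=1, W=0, Y=2, Z=0) weight 4/1089
  … 3 more
Group by U:
  weight(U=0) = 32/1089
  weight(U=1) = 4/363
  weight(U=3) = 16/891
Total weight = 32/1089 + 4/363 + 16/891 = 52/891
P(U=0 | obs) = 32/1089 / 52/891 = 72/143
P(U=1 | obs) = 4/363 / 52/891 = 27/143
P(U=3 | obs) = 16/891 / 52/891 = 4/13

P(U = 3 | obs) = 4/13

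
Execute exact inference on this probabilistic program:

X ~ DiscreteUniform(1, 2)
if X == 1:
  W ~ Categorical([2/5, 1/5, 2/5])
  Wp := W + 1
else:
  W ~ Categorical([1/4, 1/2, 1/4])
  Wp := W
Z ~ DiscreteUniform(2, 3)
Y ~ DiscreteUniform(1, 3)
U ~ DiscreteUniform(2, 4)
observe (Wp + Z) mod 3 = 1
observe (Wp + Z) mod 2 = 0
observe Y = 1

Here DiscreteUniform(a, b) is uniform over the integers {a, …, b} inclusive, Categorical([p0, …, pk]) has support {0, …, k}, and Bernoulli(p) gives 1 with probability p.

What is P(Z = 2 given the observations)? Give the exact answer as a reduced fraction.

Enumerate traces; 12 have nonzero weight after conditioning:
  (X=1, W=0, Z=3, Y=1, U=2) weight 1/90
  (X=1, W=0, Z=3, Y=1, U=3) weight 1/90
  (X=1, W=0, Z=3, Y=1, U=4) weight 1/90
  (X=1, W=1, Z=2, Y=1, U=2) weight 1/180
  (X=1, W=1, Z=2, Y=1, U=3) weight 1/180
  (X=1, W=1, Z=2, Y=1, U=4) weight 1/180
  (X=2, W=1, Z=3, Y=1, U=2) weight 1/72
  (X=2, W=1, Z=3, Y=1, U=3) weight 1/72
  … 4 more
Group by Z:
  weight(Z=2) = 3/80
  weight(Z=3) = 3/40
Total weight = 3/80 + 3/40 = 9/80
P(Z=2 | obs) = 3/80 / 9/80 = 1/3
P(Z=3 | obs) = 3/40 / 9/80 = 2/3

P(Z = 2 | obs) = 1/3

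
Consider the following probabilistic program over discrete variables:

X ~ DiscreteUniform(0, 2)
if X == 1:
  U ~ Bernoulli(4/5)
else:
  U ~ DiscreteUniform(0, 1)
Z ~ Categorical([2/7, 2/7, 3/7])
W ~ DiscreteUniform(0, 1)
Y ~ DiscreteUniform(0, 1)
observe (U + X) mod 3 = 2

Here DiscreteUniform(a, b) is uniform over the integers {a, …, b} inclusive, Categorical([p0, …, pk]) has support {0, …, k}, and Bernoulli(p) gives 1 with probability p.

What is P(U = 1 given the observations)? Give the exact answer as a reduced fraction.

Enumerate traces; 24 have nonzero weight after conditioning:
  (X=1, U=1, Z=0, W=0, Y=0) weight 2/105
  (X=1, U=1, Z=0, W=0, Y=1) weight 2/105
  (X=1, U=1, Z=0, W=1, Y=0) weight 2/105
  (X=1, U=1, Z=0, W=1, Y=1) weight 2/105
  (X=1, U=1, Z=1, W=0, Y=0) weight 2/105
  (X=1, U=1, Z=1, W=0, Y=1) weight 2/105
  (X=1, U=1, Z=1, W=1, Y=0) weight 2/105
  (X=1, U=1, Z=1, W=1, Y=1) weight 2/105
  (X=2, U=0, Z=0, W=0, Y=0) weight 1/84
  … 15 more
Group by U:
  weight(U=0) = 1/6
  weight(U=1) = 4/15
Total weight = 1/6 + 4/15 = 13/30
P(U=0 | obs) = 1/6 / 13/30 = 5/13
P(U=1 | obs) = 4/15 / 13/30 = 8/13

P(U = 1 | obs) = 8/13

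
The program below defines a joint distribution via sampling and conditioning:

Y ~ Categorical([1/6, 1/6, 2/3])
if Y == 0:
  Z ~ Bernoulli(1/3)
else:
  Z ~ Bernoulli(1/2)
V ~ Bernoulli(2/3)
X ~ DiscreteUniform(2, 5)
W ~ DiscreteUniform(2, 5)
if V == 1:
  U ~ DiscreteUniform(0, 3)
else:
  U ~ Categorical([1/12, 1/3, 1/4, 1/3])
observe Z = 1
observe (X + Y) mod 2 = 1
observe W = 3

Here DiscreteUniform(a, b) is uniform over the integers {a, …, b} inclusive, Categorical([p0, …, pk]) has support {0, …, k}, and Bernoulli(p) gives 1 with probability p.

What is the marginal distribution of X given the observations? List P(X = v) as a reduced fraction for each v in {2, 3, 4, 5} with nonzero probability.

P(X=2) = 3/34, P(X=3) = 7/17, P(X=4) = 3/34, P(X=5) = 7/17

Enumerate traces; 48 have nonzero weight after conditioning:
  (Y=0, Z=1, V=0, X=3, W=3, U=0) weight 1/10368
  (Y=0, Z=1, V=0, X=3, W=3, U=1) weight 1/2592
  (Y=0, Z=1, V=0, X=3, W=3, U=2) weight 1/3456
  (Y=0, Z=1, V=0, X=3, W=3, U=3) weight 1/2592
  (Y=0, Z=1, V=0, X=5, W=3, U=0) weight 1/10368
  (Y=0, Z=1, V=0, X=5, W=3, U=1) weight 1/2592
  (Y=0, Z=1, V=0, X=5, W=3, U=2) weight 1/3456
  (Y=0, Z=1, V=0, X=5, W=3, U=3) weight 1/2592
  (Y=1, Z=1, V=0, X=2, W=3, U=0) weight 1/6912
  (Y=1, Z=1, V=0, X=4, W=3, U=0) weight 1/6912
  … 38 more
Group by X:
  weight(X=2) = 1/192
  weight(X=3) = 7/288
  weight(X=4) = 1/192
  weight(X=5) = 7/288
Total weight = 1/192 + 7/288 + 1/192 + 7/288 = 17/288
P(X=2 | obs) = 1/192 / 17/288 = 3/34
P(X=3 | obs) = 7/288 / 17/288 = 7/17
P(X=4 | obs) = 1/192 / 17/288 = 3/34
P(X=5 | obs) = 7/288 / 17/288 = 7/17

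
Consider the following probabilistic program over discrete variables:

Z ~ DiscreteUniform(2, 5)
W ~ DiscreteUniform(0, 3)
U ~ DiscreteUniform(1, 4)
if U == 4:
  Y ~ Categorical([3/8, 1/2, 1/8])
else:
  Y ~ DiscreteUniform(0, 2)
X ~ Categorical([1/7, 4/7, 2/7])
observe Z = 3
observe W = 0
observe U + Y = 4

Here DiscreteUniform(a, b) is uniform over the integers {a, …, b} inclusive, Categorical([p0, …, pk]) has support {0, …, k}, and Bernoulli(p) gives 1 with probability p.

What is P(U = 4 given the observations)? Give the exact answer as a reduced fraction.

Enumerate traces; 9 have nonzero weight after conditioning:
  (Z=3, W=0, U=2, Y=2, X=0) weight 1/1344
  (Z=3, W=0, U=2, Y=2, X=1) weight 1/336
  (Z=3, W=0, U=2, Y=2, X=2) weight 1/672
  (Z=3, W=0, U=3, Y=1, X=0) weight 1/1344
  (Z=3, W=0, U=3, Y=1, X=1) weight 1/336
  (Z=3, W=0, U=3, Y=1, X=2) weight 1/672
  (Z=3, W=0, U=4, Y=0, X=0) weight 3/3584
  (Z=3, W=0, U=4, Y=0, X=1) weight 3/896
  … 1 more
Group by U:
  weight(U=2) = 1/192
  weight(U=3) = 1/192
  weight(U=4) = 3/512
Total weight = 1/192 + 1/192 + 3/512 = 25/1536
P(U=2 | obs) = 1/192 / 25/1536 = 8/25
P(U=3 | obs) = 1/192 / 25/1536 = 8/25
P(U=4 | obs) = 3/512 / 25/1536 = 9/25

P(U = 4 | obs) = 9/25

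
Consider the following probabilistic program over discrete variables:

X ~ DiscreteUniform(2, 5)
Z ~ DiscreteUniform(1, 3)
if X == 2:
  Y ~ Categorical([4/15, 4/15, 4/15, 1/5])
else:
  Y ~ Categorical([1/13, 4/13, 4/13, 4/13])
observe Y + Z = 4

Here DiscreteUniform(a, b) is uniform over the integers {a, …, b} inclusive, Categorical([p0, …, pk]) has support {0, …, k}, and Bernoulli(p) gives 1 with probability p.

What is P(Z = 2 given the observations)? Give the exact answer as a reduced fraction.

Enumerate traces; 12 have nonzero weight after conditioning:
  (X=2, Z=1, Y=3) weight 1/60
  (X=2, Z=2, Y=2) weight 1/45
  (X=2, Z=3, Y=1) weight 1/45
  (X=3, Z=1, Y=3) weight 1/39
  (X=3, Z=2, Y=2) weight 1/39
  (X=3, Z=3, Y=1) weight 1/39
  (X=4, Z=1, Y=3) weight 1/39
  (X=4, Z=2, Y=2) weight 1/39
  … 4 more
Group by Z:
  weight(Z=1) = 73/780
  weight(Z=2) = 58/585
  weight(Z=3) = 58/585
Total weight = 73/780 + 58/585 + 58/585 = 683/2340
P(Z=1 | obs) = 73/780 / 683/2340 = 219/683
P(Z=2 | obs) = 58/585 / 683/2340 = 232/683
P(Z=3 | obs) = 58/585 / 683/2340 = 232/683

P(Z = 2 | obs) = 232/683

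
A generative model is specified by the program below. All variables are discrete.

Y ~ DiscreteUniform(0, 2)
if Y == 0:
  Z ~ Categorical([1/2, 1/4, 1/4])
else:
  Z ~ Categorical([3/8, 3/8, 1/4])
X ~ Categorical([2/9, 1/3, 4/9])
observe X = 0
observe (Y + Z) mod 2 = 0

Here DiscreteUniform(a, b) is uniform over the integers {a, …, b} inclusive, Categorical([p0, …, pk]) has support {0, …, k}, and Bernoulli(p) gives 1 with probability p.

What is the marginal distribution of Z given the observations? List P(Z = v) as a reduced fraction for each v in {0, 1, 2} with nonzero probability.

Enumerate traces; 5 have nonzero weight after conditioning:
  (Y=0, Z=0, X=0) weight 1/27
  (Y=0, Z=2, X=0) weight 1/54
  (Y=1, Z=1, X=0) weight 1/36
  (Y=2, Z=0, X=0) weight 1/36
  (Y=2, Z=2, X=0) weight 1/54
Group by Z:
  weight(Z=0) = 7/108
  weight(Z=1) = 1/36
  weight(Z=2) = 1/27
Total weight = 7/108 + 1/36 + 1/27 = 7/54
P(Z=0 | obs) = 7/108 / 7/54 = 1/2
P(Z=1 | obs) = 1/36 / 7/54 = 3/14
P(Z=2 | obs) = 1/27 / 7/54 = 2/7

P(Z=0) = 1/2, P(Z=1) = 3/14, P(Z=2) = 2/7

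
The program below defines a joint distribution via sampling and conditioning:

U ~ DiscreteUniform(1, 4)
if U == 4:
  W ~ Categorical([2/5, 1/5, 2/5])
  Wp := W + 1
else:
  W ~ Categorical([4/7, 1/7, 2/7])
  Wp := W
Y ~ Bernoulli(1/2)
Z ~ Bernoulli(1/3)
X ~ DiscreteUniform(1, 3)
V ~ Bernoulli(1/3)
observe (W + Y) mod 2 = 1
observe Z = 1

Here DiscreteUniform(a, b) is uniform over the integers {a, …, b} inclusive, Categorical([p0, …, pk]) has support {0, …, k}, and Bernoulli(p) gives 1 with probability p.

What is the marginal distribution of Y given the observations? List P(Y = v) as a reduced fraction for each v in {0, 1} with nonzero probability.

Enumerate traces; 72 have nonzero weight after conditioning:
  (U=1, W=0, Y=1, Z=1, X=1, V=0) weight 1/189
  (U=1, W=0, Y=1, Z=1, X=1, V=1) weight 1/378
  (U=1, W=0, Y=1, Z=1, X=2, V=0) weight 1/189
  (U=1, W=0, Y=1, Z=1, X=2, V=1) weight 1/378
  (U=1, W=0, Y=1, Z=1, X=3, V=0) weight 1/189
  (U=1, W=0, Y=1, Z=1, X=3, V=1) weight 1/378
  (U=1, W=1, Y=0, Z=1, X=1, V=0) weight 1/756
  (U=1, W=1, Y=0, Z=1, X=1, V=1) weight 1/1512
  … 64 more
Group by Y:
  weight(Y=0) = 11/420
  weight(Y=1) = 59/420
Total weight = 11/420 + 59/420 = 1/6
P(Y=0 | obs) = 11/420 / 1/6 = 11/70
P(Y=1 | obs) = 59/420 / 1/6 = 59/70

P(Y=0) = 11/70, P(Y=1) = 59/70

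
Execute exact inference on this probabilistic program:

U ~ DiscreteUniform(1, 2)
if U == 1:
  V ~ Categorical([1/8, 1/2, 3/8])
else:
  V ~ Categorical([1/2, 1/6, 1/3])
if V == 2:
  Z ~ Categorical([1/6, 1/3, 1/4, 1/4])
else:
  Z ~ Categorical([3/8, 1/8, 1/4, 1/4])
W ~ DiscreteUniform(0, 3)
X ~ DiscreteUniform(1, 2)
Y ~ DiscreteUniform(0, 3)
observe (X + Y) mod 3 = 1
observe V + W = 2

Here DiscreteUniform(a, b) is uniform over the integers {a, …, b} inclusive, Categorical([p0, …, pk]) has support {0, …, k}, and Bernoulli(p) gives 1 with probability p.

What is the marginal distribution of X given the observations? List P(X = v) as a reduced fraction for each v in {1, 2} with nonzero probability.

Enumerate traces; 72 have nonzero weight after conditioning:
  (U=1, V=0, Z=0, W=2, X=1, Y=0) weight 3/4096
  (U=1, V=0, Z=0, W=2, X=1, Y=3) weight 3/4096
  (U=1, V=0, Z=0, W=2, X=2, Y=2) weight 3/4096
  (U=1, V=0, Z=1, W=2, X=1, Y=0) weight 1/4096
  (U=1, V=0, Z=1, W=2, X=1, Y=3) weight 1/4096
  (U=1, V=0, Z=1, W=2, X=2, Y=2) weight 1/4096
  (U=1, V=0, Z=2, W=2, X=1, Y=0) weight 1/2048
  (U=1, V=0, Z=2, W=2, X=1, Y=3) weight 1/2048
  … 64 more
Group by X:
  weight(X=1) = 1/16
  weight(X=2) = 1/32
Total weight = 1/16 + 1/32 = 3/32
P(X=1 | obs) = 1/16 / 3/32 = 2/3
P(X=2 | obs) = 1/32 / 3/32 = 1/3

P(X=1) = 2/3, P(X=2) = 1/3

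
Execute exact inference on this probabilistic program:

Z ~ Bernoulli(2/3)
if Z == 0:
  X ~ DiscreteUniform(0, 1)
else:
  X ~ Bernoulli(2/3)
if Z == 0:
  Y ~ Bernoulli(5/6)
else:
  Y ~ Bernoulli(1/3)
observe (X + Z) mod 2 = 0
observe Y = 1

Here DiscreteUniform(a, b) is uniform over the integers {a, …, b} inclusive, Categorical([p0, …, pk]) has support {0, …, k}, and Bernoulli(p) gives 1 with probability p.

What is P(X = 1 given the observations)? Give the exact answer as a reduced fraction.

Enumerate traces; 2 have nonzero weight after conditioning:
  (Z=0, X=0, Y=1) weight 5/36
  (Z=1, X=1, Y=1) weight 4/27
Group by X:
  weight(X=0) = 5/36
  weight(X=1) = 4/27
Total weight = 5/36 + 4/27 = 31/108
P(X=0 | obs) = 5/36 / 31/108 = 15/31
P(X=1 | obs) = 4/27 / 31/108 = 16/31

P(X = 1 | obs) = 16/31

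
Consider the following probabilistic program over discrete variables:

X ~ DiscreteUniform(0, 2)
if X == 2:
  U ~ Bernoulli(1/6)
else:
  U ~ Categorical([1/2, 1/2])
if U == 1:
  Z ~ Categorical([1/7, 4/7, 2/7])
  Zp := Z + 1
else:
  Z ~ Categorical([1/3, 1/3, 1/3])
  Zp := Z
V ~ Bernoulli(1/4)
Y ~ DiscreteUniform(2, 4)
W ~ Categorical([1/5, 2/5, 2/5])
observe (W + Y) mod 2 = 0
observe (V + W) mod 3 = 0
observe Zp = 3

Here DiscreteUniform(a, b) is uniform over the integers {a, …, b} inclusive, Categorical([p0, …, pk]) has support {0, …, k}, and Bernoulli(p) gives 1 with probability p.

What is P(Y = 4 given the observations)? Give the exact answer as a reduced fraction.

Enumerate traces; 12 have nonzero weight after conditioning:
  (X=0, U=1, Z=2, V=0, Y=2, W=0) weight 1/420
  (X=0, U=1, Z=2, V=0, Y=4, W=0) weight 1/420
  (X=0, U=1, Z=2, V=1, Y=2, W=2) weight 1/630
  (X=0, U=1, Z=2, V=1, Y=4, W=2) weight 1/630
  (X=1, U=1, Z=2, V=0, Y=2, W=0) weight 1/420
  (X=1, U=1, Z=2, V=0, Y=4, W=0) weight 1/420
  (X=1, U=1, Z=2, V=1, Y=2, W=2) weight 1/630
  (X=1, U=1, Z=2, V=1, Y=4, W=2) weight 1/630
  … 4 more
Group by Y:
  weight(Y=2) = 1/108
  weight(Y=4) = 1/108
Total weight = 1/108 + 1/108 = 1/54
P(Y=2 | obs) = 1/108 / 1/54 = 1/2
P(Y=4 | obs) = 1/108 / 1/54 = 1/2

P(Y = 4 | obs) = 1/2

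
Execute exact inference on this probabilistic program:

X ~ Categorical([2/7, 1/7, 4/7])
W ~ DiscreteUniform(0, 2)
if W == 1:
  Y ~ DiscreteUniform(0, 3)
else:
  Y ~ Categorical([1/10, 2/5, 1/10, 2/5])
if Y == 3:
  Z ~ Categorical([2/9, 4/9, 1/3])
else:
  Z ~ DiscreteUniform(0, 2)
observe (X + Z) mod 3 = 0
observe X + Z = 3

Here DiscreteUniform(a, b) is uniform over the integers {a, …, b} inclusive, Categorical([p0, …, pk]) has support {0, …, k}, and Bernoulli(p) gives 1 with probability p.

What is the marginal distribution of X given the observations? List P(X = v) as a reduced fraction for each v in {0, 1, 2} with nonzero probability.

Enumerate traces; 24 have nonzero weight after conditioning:
  (X=1, W=0, Y=0, Z=2) weight 1/630
  (X=1, W=0, Y=1, Z=2) weight 2/315
  (X=1, W=0, Y=2, Z=2) weight 1/630
  (X=1, W=0, Y=3, Z=2) weight 2/315
  (X=1, W=1, Y=0, Z=2) weight 1/252
  (X=1, W=1, Y=1, Z=2) weight 1/252
  (X=1, W=1, Y=2, Z=2) weight 1/252
  (X=1, W=1, Y=3, Z=2) weight 1/252
  (X=2, W=0, Y=0, Z=1) weight 2/315
  … 15 more
Group by X:
  weight(X=1) = 1/21
  weight(X=2) = 67/315
Total weight = 1/21 + 67/315 = 82/315
P(X=1 | obs) = 1/21 / 82/315 = 15/82
P(X=2 | obs) = 67/315 / 82/315 = 67/82

P(X=1) = 15/82, P(X=2) = 67/82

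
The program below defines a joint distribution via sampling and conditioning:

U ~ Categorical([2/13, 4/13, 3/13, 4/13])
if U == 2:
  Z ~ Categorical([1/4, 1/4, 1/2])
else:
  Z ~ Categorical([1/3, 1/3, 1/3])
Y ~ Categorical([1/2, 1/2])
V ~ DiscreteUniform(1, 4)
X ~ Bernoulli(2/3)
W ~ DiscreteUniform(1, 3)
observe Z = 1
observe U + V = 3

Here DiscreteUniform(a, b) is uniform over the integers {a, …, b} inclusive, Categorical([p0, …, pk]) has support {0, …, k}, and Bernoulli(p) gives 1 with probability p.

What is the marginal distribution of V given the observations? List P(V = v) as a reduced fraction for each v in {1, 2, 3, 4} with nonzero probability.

P(V=1) = 3/11, P(V=2) = 16/33, P(V=3) = 8/33

Enumerate traces; 36 have nonzero weight after conditioning:
  (U=0, Z=1, Y=0, V=3, X=0, W=1) weight 1/1404
  (U=0, Z=1, Y=0, V=3, X=0, W=2) weight 1/1404
  (U=0, Z=1, Y=0, V=3, X=0, W=3) weight 1/1404
  (U=0, Z=1, Y=0, V=3, X=1, W=1) weight 1/702
  (U=0, Z=1, Y=0, V=3, X=1, W=2) weight 1/702
  (U=0, Z=1, Y=0, V=3, X=1, W=3) weight 1/702
  (U=0, Z=1, Y=1, V=3, X=0, W=1) weight 1/1404
  (U=0, Z=1, Y=1, V=3, X=0, W=2) weight 1/1404
  (U=1, Z=1, Y=0, V=2, X=0, W=1) weight 1/702
  (U=2, Z=1, Y=0, V=1, X=0, W=1) weight 1/1248
  … 26 more
Group by V:
  weight(V=1) = 3/208
  weight(V=2) = 1/39
  weight(V=3) = 1/78
Total weight = 3/208 + 1/39 + 1/78 = 11/208
P(V=1 | obs) = 3/208 / 11/208 = 3/11
P(V=2 | obs) = 1/39 / 11/208 = 16/33
P(V=3 | obs) = 1/78 / 11/208 = 8/33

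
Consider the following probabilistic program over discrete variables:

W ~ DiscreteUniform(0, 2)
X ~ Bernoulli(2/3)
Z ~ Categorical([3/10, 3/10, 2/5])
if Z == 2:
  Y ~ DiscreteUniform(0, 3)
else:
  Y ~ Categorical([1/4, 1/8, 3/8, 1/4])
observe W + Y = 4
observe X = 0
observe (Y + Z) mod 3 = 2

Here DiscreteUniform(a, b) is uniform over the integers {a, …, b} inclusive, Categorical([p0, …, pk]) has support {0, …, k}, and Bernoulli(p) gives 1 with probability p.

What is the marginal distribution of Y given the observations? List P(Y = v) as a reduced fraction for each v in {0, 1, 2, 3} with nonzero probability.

Enumerate traces; 2 have nonzero weight after conditioning:
  (W=1, X=0, Z=2, Y=3) weight 1/90
  (W=2, X=0, Z=0, Y=2) weight 1/80
Group by Y:
  weight(Y=2) = 1/80
  weight(Y=3) = 1/90
Total weight = 1/80 + 1/90 = 17/720
P(Y=2 | obs) = 1/80 / 17/720 = 9/17
P(Y=3 | obs) = 1/90 / 17/720 = 8/17

P(Y=2) = 9/17, P(Y=3) = 8/17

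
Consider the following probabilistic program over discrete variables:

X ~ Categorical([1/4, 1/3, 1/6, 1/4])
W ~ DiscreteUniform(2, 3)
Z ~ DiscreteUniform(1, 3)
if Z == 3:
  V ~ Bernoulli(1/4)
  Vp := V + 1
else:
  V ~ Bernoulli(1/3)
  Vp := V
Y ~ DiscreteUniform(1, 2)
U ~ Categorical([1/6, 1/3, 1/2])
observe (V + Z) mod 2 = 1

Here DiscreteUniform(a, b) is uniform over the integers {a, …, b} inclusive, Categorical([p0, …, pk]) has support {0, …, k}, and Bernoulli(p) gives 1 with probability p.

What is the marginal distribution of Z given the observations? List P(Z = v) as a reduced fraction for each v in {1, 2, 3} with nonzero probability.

Enumerate traces; 144 have nonzero weight after conditioning:
  (X=0, W=2, Z=1, V=0, Y=1, U=0) weight 1/432
  (X=0, W=2, Z=1, V=0, Y=1, U=1) weight 1/216
  (X=0, W=2, Z=1, V=0, Y=1, U=2) weight 1/144
  (X=0, W=2, Z=1, V=0, Y=2, U=0) weight 1/432
  (X=0, W=2, Z=1, V=0, Y=2, U=1) weight 1/216
  (X=0, W=2, Z=1, V=0, Y=2, U=2) weight 1/144
  (X=0, W=2, Z=2, V=1, Y=1, U=0) weight 1/864
  (X=0, W=2, Z=2, V=1, Y=1, U=1) weight 1/432
  (X=0, W=2, Z=3, V=0, Y=1, U=0) weight 1/384
  … 135 more
Group by Z:
  weight(Z=1) = 2/9
  weight(Z=2) = 1/9
  weight(Z=3) = 1/4
Total weight = 2/9 + 1/9 + 1/4 = 7/12
P(Z=1 | obs) = 2/9 / 7/12 = 8/21
P(Z=2 | obs) = 1/9 / 7/12 = 4/21
P(Z=3 | obs) = 1/4 / 7/12 = 3/7

P(Z=1) = 8/21, P(Z=2) = 4/21, P(Z=3) = 3/7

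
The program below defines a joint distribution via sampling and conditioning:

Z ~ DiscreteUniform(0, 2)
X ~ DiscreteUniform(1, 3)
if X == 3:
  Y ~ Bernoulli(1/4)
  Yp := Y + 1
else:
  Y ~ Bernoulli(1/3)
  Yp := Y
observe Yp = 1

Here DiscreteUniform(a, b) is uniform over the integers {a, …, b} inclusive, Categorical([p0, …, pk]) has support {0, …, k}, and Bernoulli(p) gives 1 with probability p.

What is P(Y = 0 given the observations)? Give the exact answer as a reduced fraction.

P(Y = 0 | obs) = 9/17

Enumerate traces; 9 have nonzero weight after conditioning:
  (Z=0, X=1, Y=1) weight 1/27
  (Z=0, X=2, Y=1) weight 1/27
  (Z=0, X=3, Y=0) weight 1/12
  (Z=1, X=1, Y=1) weight 1/27
  (Z=1, X=2, Y=1) weight 1/27
  (Z=1, X=3, Y=0) weight 1/12
  (Z=2, X=1, Y=1) weight 1/27
  (Z=2, X=2, Y=1) weight 1/27
  … 1 more
Group by Y:
  weight(Y=0) = 1/4
  weight(Y=1) = 2/9
Total weight = 1/4 + 2/9 = 17/36
P(Y=0 | obs) = 1/4 / 17/36 = 9/17
P(Y=1 | obs) = 2/9 / 17/36 = 8/17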